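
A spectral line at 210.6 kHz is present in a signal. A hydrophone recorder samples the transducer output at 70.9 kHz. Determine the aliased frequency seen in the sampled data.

210.6 kHz mod fs = 68.8 kHz.
68.8 kHz > fs/2 = 35.45 kHz, folds to fs − 68.8 kHz = 2.1 kHz.

2.1 kHz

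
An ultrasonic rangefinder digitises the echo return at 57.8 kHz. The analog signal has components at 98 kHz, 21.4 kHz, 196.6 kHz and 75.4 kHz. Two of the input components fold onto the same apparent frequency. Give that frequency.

17.6 kHz

fs/2 = 28.9 kHz.
98 kHz mod fs = 40.2 kHz.
40.2 kHz > fs/2 = 28.9 kHz, folds to fs − 40.2 kHz = 17.6 kHz.
21.4 kHz ≤ fs/2 = 28.9 kHz, passes unchanged.
196.6 kHz mod fs = 23.2 kHz.
23.2 kHz ≤ fs/2 = 28.9 kHz, appears at 23.2 kHz.
75.4 kHz mod fs = 17.6 kHz.
17.6 kHz ≤ fs/2 = 28.9 kHz, appears at 17.6 kHz.
75.4 kHz and 98 kHz both map to 17.6 kHz.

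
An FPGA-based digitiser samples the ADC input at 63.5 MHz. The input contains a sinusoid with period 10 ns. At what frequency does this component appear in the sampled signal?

27 MHz

T = 10 ns → f = 1/T = 100 MHz.
100 MHz mod fs = 36.5 MHz.
36.5 MHz > fs/2 = 31.75 MHz, folds to fs − 36.5 MHz = 27 MHz.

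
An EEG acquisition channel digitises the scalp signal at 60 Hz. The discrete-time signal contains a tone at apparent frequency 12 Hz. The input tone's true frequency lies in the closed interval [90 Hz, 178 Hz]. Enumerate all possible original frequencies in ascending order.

Frequencies that alias to 12 Hz are k·fs ± 12 Hz for integer k ≥ 0.
k=0: 12 Hz.
k=1: 48 Hz, 72 Hz.
k=2: 108 Hz, 132 Hz.
k=3: 168 Hz, 192 Hz.
k=4: 228 Hz, 252 Hz.
Within [90 Hz, 178 Hz]: 108 Hz, 132 Hz, 168 Hz.

108 Hz, 132 Hz, 168 Hz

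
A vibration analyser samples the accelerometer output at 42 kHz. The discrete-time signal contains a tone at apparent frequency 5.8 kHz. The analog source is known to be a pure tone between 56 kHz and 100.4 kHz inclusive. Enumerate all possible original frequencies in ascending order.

Frequencies that alias to 5.8 kHz are k·fs ± 5.8 kHz for integer k ≥ 0.
k=0: 5.8 kHz.
k=1: 36.2 kHz, 47.8 kHz.
k=2: 78.2 kHz, 89.8 kHz.
k=3: 120.2 kHz, 131.8 kHz.
Within [56 kHz, 100.4 kHz]: 78.2 kHz, 89.8 kHz.

78.2 kHz, 89.8 kHz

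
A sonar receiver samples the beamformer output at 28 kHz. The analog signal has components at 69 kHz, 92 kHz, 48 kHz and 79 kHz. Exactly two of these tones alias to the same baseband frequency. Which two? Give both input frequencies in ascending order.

48 kHz, 92 kHz

fs/2 = 14 kHz.
69 kHz mod fs = 13 kHz.
13 kHz ≤ fs/2 = 14 kHz, appears at 13 kHz.
92 kHz mod fs = 8 kHz.
8 kHz ≤ fs/2 = 14 kHz, appears at 8 kHz.
48 kHz mod fs = 20 kHz.
20 kHz > fs/2 = 14 kHz, folds to fs − 20 kHz = 8 kHz.
79 kHz mod fs = 23 kHz.
23 kHz > fs/2 = 14 kHz, folds to fs − 23 kHz = 5 kHz.
48 kHz and 92 kHz both map to 8 kHz.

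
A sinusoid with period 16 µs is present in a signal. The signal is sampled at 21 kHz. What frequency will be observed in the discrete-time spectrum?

0.5 kHz

T = 16 µs → f = 1/T = 62.5 kHz.
62.5 kHz mod fs = 20.5 kHz.
20.5 kHz > fs/2 = 10.5 kHz, folds to fs − 20.5 kHz = 0.5 kHz.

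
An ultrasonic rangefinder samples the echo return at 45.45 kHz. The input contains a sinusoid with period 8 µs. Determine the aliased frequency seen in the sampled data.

11.35 kHz

T = 8 µs → f = 1/T = 125 kHz.
125 kHz mod fs = 34.1 kHz.
34.1 kHz > fs/2 = 22.725 kHz, folds to fs − 34.1 kHz = 11.35 kHz.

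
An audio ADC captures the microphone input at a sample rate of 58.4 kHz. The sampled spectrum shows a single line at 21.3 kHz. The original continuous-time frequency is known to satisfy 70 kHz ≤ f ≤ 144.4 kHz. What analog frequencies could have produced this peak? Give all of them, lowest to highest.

Frequencies that alias to 21.3 kHz are k·fs ± 21.3 kHz for integer k ≥ 0.
k=0: 21.3 kHz.
k=1: 37.1 kHz, 79.7 kHz.
k=2: 95.5 kHz, 138.1 kHz.
k=3: 153.9 kHz, 196.5 kHz.
Within [70 kHz, 144.4 kHz]: 79.7 kHz, 95.5 kHz, 138.1 kHz.

79.7 kHz, 95.5 kHz, 138.1 kHz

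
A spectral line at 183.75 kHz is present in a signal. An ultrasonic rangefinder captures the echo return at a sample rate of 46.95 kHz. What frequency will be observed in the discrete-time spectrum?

4.05 kHz

183.75 kHz mod fs = 42.9 kHz.
42.9 kHz > fs/2 = 23.475 kHz, folds to fs − 42.9 kHz = 4.05 kHz.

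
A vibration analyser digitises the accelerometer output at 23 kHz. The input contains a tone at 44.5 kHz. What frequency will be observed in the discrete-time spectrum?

1.5 kHz

44.5 kHz mod fs = 21.5 kHz.
21.5 kHz > fs/2 = 11.5 kHz, folds to fs − 21.5 kHz = 1.5 kHz.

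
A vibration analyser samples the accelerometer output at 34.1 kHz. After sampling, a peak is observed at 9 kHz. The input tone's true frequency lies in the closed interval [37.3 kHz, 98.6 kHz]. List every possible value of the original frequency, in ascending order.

43.1 kHz, 59.2 kHz, 77.2 kHz, 93.3 kHz

Frequencies that alias to 9 kHz are k·fs ± 9 kHz for integer k ≥ 0.
k=0: 9 kHz.
k=1: 25.1 kHz, 43.1 kHz.
k=2: 59.2 kHz, 77.2 kHz.
k=3: 93.3 kHz, 111.3 kHz.
k=4: 127.4 kHz, 145.4 kHz.
Within [37.3 kHz, 98.6 kHz]: 43.1 kHz, 59.2 kHz, 77.2 kHz, 93.3 kHz.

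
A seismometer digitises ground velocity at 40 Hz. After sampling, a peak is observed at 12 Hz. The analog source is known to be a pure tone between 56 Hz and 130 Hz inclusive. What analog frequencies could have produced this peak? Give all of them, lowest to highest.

Frequencies that alias to 12 Hz are k·fs ± 12 Hz for integer k ≥ 0.
k=0: 12 Hz.
k=1: 28 Hz, 52 Hz.
k=2: 68 Hz, 92 Hz.
k=3: 108 Hz, 132 Hz.
k=4: 148 Hz, 172 Hz.
Within [56 Hz, 130 Hz]: 68 Hz, 92 Hz, 108 Hz.

68 Hz, 92 Hz, 108 Hz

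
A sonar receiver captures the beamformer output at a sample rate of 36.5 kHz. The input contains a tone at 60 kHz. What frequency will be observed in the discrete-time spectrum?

60 kHz mod fs = 23.5 kHz.
23.5 kHz > fs/2 = 18.25 kHz, folds to fs − 23.5 kHz = 13 kHz.

13 kHz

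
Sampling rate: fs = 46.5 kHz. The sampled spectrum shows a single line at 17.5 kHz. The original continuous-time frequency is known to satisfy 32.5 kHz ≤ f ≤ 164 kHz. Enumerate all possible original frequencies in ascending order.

64 kHz, 75.5 kHz, 110.5 kHz, 122 kHz, 157 kHz

Frequencies that alias to 17.5 kHz are k·fs ± 17.5 kHz for integer k ≥ 0.
k=0: 17.5 kHz.
k=1: 29 kHz, 64 kHz.
k=2: 75.5 kHz, 110.5 kHz.
k=3: 122 kHz, 157 kHz.
k=4: 168.5 kHz, 203.5 kHz.
Within [32.5 kHz, 164 kHz]: 64 kHz, 75.5 kHz, 110.5 kHz, 122 kHz, 157 kHz.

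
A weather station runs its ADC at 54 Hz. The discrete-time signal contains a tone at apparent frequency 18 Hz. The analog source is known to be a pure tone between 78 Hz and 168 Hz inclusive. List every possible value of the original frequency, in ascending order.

Frequencies that alias to 18 Hz are k·fs ± 18 Hz for integer k ≥ 0.
k=0: 18 Hz.
k=1: 36 Hz, 72 Hz.
k=2: 90 Hz, 126 Hz.
k=3: 144 Hz, 180 Hz.
k=4: 198 Hz, 234 Hz.
Within [78 Hz, 168 Hz]: 90 Hz, 126 Hz, 144 Hz.

90 Hz, 126 Hz, 144 Hz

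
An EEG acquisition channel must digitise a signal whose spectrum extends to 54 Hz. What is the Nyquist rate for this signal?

Nyquist rate = 2 × 54 Hz = 108 Hz.

108 Hz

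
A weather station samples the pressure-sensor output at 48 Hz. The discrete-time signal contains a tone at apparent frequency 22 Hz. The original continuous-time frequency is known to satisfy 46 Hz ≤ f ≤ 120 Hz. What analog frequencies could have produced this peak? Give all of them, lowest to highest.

70 Hz, 74 Hz, 118 Hz

Frequencies that alias to 22 Hz are k·fs ± 22 Hz for integer k ≥ 0.
k=0: 22 Hz.
k=1: 26 Hz, 70 Hz.
k=2: 74 Hz, 118 Hz.
k=3: 122 Hz, 166 Hz.
Within [46 Hz, 120 Hz]: 70 Hz, 74 Hz, 118 Hz.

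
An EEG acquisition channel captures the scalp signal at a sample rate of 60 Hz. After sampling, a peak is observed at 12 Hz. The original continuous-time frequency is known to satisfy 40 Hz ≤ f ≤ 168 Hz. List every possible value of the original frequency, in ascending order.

Frequencies that alias to 12 Hz are k·fs ± 12 Hz for integer k ≥ 0.
k=0: 12 Hz.
k=1: 48 Hz, 72 Hz.
k=2: 108 Hz, 132 Hz.
k=3: 168 Hz, 192 Hz.
k=4: 228 Hz, 252 Hz.
Within [40 Hz, 168 Hz]: 48 Hz, 72 Hz, 108 Hz, 132 Hz, 168 Hz.

48 Hz, 72 Hz, 108 Hz, 132 Hz, 168 Hz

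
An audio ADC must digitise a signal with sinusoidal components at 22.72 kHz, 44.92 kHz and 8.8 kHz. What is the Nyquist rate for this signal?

89.84 kHz

Highest-frequency component: 44.92 kHz.
Nyquist rate = 2 × 44.92 kHz = 89.84 kHz.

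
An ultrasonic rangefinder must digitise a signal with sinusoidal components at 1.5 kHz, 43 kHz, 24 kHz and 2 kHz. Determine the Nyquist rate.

86 kHz

Highest-frequency component: 43 kHz.
Nyquist rate = 2 × 43 kHz = 86 kHz.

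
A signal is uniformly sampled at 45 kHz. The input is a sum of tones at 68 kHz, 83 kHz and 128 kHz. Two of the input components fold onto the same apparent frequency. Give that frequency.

7 kHz

fs/2 = 22.5 kHz.
68 kHz mod fs = 23 kHz.
23 kHz > fs/2 = 22.5 kHz, folds to fs − 23 kHz = 22 kHz.
83 kHz mod fs = 38 kHz.
38 kHz > fs/2 = 22.5 kHz, folds to fs − 38 kHz = 7 kHz.
128 kHz mod fs = 38 kHz.
38 kHz > fs/2 = 22.5 kHz, folds to fs − 38 kHz = 7 kHz.
83 kHz and 128 kHz both map to 7 kHz.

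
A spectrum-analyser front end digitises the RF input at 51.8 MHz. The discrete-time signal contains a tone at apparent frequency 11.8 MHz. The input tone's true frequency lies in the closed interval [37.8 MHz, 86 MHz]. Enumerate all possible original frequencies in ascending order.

Frequencies that alias to 11.8 MHz are k·fs ± 11.8 MHz for integer k ≥ 0.
k=0: 11.8 MHz.
k=1: 40 MHz, 63.6 MHz.
k=2: 91.8 MHz, 115.4 MHz.
Within [37.8 MHz, 86 MHz]: 40 MHz, 63.6 MHz.

40 MHz, 63.6 MHz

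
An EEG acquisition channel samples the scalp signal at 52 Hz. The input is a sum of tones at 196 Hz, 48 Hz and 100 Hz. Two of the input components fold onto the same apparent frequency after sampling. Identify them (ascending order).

48 Hz, 100 Hz

fs/2 = 26 Hz.
196 Hz mod fs = 40 Hz.
40 Hz > fs/2 = 26 Hz, folds to fs − 40 Hz = 12 Hz.
48 Hz > fs/2 = 26 Hz, folds to fs − 48 Hz = 4 Hz.
100 Hz mod fs = 48 Hz.
48 Hz > fs/2 = 26 Hz, folds to fs − 48 Hz = 4 Hz.
48 Hz and 100 Hz both map to 4 Hz.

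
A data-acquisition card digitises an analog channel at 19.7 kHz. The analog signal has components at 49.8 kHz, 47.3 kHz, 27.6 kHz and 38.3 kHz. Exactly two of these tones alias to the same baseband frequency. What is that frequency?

fs/2 = 9.85 kHz.
49.8 kHz mod fs = 10.4 kHz.
10.4 kHz > fs/2 = 9.85 kHz, folds to fs − 10.4 kHz = 9.3 kHz.
47.3 kHz mod fs = 7.9 kHz.
7.9 kHz ≤ fs/2 = 9.85 kHz, appears at 7.9 kHz.
27.6 kHz mod fs = 7.9 kHz.
7.9 kHz ≤ fs/2 = 9.85 kHz, appears at 7.9 kHz.
38.3 kHz mod fs = 18.6 kHz.
18.6 kHz > fs/2 = 9.85 kHz, folds to fs − 18.6 kHz = 1.1 kHz.
27.6 kHz and 47.3 kHz both map to 7.9 kHz.

7.9 kHz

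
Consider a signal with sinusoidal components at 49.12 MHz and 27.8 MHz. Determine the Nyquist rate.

98.24 MHz

Highest-frequency component: 49.12 MHz.
Nyquist rate = 2 × 49.12 MHz = 98.24 MHz.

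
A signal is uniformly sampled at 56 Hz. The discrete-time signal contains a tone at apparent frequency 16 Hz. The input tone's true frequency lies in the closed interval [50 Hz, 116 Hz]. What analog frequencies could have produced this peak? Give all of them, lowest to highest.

72 Hz, 96 Hz

Frequencies that alias to 16 Hz are k·fs ± 16 Hz for integer k ≥ 0.
k=0: 16 Hz.
k=1: 40 Hz, 72 Hz.
k=2: 96 Hz, 128 Hz.
k=3: 152 Hz, 184 Hz.
Within [50 Hz, 116 Hz]: 72 Hz, 96 Hz.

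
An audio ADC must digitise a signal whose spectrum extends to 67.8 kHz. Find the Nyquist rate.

135.6 kHz

Nyquist rate = 2 × 67.8 kHz = 135.6 kHz.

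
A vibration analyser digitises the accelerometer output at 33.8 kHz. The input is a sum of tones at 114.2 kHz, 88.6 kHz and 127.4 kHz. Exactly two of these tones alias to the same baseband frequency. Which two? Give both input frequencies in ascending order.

88.6 kHz, 114.2 kHz

fs/2 = 16.9 kHz.
114.2 kHz mod fs = 12.8 kHz.
12.8 kHz ≤ fs/2 = 16.9 kHz, appears at 12.8 kHz.
88.6 kHz mod fs = 21 kHz.
21 kHz > fs/2 = 16.9 kHz, folds to fs − 21 kHz = 12.8 kHz.
127.4 kHz mod fs = 26 kHz.
26 kHz > fs/2 = 16.9 kHz, folds to fs − 26 kHz = 7.8 kHz.
88.6 kHz and 114.2 kHz both map to 12.8 kHz.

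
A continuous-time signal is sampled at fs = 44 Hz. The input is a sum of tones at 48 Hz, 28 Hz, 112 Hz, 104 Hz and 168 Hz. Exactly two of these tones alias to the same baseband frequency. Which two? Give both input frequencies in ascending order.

fs/2 = 22 Hz.
48 Hz mod fs = 4 Hz.
4 Hz ≤ fs/2 = 22 Hz, appears at 4 Hz.
28 Hz > fs/2 = 22 Hz, folds to fs − 28 Hz = 16 Hz.
112 Hz mod fs = 24 Hz.
24 Hz > fs/2 = 22 Hz, folds to fs − 24 Hz = 20 Hz.
104 Hz mod fs = 16 Hz.
16 Hz ≤ fs/2 = 22 Hz, appears at 16 Hz.
168 Hz mod fs = 36 Hz.
36 Hz > fs/2 = 22 Hz, folds to fs − 36 Hz = 8 Hz.
28 Hz and 104 Hz both map to 16 Hz.

28 Hz, 104 Hz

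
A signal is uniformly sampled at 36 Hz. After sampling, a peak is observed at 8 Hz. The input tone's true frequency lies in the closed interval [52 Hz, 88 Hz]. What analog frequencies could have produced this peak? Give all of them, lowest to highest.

64 Hz, 80 Hz

Frequencies that alias to 8 Hz are k·fs ± 8 Hz for integer k ≥ 0.
k=0: 8 Hz.
k=1: 28 Hz, 44 Hz.
k=2: 64 Hz, 80 Hz.
k=3: 100 Hz, 116 Hz.
Within [52 Hz, 88 Hz]: 64 Hz, 80 Hz.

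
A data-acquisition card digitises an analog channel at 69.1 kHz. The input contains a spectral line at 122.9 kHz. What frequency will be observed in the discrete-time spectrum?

122.9 kHz mod fs = 53.8 kHz.
53.8 kHz > fs/2 = 34.55 kHz, folds to fs − 53.8 kHz = 15.3 kHz.

15.3 kHz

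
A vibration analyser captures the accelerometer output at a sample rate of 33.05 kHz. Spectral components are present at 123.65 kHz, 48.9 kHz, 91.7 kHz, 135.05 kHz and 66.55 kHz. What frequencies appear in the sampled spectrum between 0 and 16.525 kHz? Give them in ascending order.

fs/2 = 16.525 kHz.
123.65 kHz mod fs = 24.5 kHz.
24.5 kHz > fs/2 = 16.525 kHz, folds to fs − 24.5 kHz = 8.55 kHz.
48.9 kHz mod fs = 15.85 kHz.
15.85 kHz ≤ fs/2 = 16.525 kHz, appears at 15.85 kHz.
91.7 kHz mod fs = 25.6 kHz.
25.6 kHz > fs/2 = 16.525 kHz, folds to fs − 25.6 kHz = 7.45 kHz.
135.05 kHz mod fs = 2.85 kHz.
2.85 kHz ≤ fs/2 = 16.525 kHz, appears at 2.85 kHz.
66.55 kHz mod fs = 0.45 kHz.
0.45 kHz ≤ fs/2 = 16.525 kHz, appears at 0.45 kHz.
Distinct values: {0.45 kHz, 2.85 kHz, 7.45 kHz, 8.55 kHz, 15.85 kHz}.

0.45 kHz, 2.85 kHz, 7.45 kHz, 8.55 kHz, 15.85 kHz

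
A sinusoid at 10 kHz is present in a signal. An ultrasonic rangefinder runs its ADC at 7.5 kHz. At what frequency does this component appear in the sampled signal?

10 kHz mod fs = 2.5 kHz.
2.5 kHz ≤ fs/2 = 3.75 kHz, appears at 2.5 kHz.

2.5 kHz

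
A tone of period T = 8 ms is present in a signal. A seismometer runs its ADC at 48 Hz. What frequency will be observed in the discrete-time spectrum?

19 Hz

T = 8 ms → f = 1/T = 125 Hz.
125 Hz mod fs = 29 Hz.
29 Hz > fs/2 = 24 Hz, folds to fs − 29 Hz = 19 Hz.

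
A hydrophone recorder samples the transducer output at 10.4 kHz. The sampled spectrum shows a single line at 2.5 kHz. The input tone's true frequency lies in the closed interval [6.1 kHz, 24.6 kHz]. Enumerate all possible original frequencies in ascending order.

7.9 kHz, 12.9 kHz, 18.3 kHz, 23.3 kHz

Frequencies that alias to 2.5 kHz are k·fs ± 2.5 kHz for integer k ≥ 0.
k=0: 2.5 kHz.
k=1: 7.9 kHz, 12.9 kHz.
k=2: 18.3 kHz, 23.3 kHz.
k=3: 28.7 kHz, 33.7 kHz.
Within [6.1 kHz, 24.6 kHz]: 7.9 kHz, 12.9 kHz, 18.3 kHz, 23.3 kHz.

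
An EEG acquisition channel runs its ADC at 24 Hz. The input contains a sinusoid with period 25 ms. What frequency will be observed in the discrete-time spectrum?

8 Hz

T = 25 ms → f = 1/T = 40 Hz.
40 Hz mod fs = 16 Hz.
16 Hz > fs/2 = 12 Hz, folds to fs − 16 Hz = 8 Hz.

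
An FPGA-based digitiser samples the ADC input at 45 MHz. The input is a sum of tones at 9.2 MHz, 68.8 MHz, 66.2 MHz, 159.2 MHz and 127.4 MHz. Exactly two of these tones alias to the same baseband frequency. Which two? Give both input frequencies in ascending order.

fs/2 = 22.5 MHz.
9.2 MHz ≤ fs/2 = 22.5 MHz, passes unchanged.
68.8 MHz mod fs = 23.8 MHz.
23.8 MHz > fs/2 = 22.5 MHz, folds to fs − 23.8 MHz = 21.2 MHz.
66.2 MHz mod fs = 21.2 MHz.
21.2 MHz ≤ fs/2 = 22.5 MHz, appears at 21.2 MHz.
159.2 MHz mod fs = 24.2 MHz.
24.2 MHz > fs/2 = 22.5 MHz, folds to fs − 24.2 MHz = 20.8 MHz.
127.4 MHz mod fs = 37.4 MHz.
37.4 MHz > fs/2 = 22.5 MHz, folds to fs − 37.4 MHz = 7.6 MHz.
66.2 MHz and 68.8 MHz both map to 21.2 MHz.

66.2 MHz, 68.8 MHz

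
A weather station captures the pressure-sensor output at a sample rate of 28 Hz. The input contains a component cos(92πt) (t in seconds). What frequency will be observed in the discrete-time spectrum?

ω = 92π rad/s → f = ω/(2π) = 46 Hz.
46 Hz mod fs = 18 Hz.
18 Hz > fs/2 = 14 Hz, folds to fs − 18 Hz = 10 Hz.

10 Hz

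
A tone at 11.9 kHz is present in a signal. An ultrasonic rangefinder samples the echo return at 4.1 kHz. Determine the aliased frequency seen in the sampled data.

0.4 kHz

11.9 kHz mod fs = 3.7 kHz.
3.7 kHz > fs/2 = 2.05 kHz, folds to fs − 3.7 kHz = 0.4 kHz.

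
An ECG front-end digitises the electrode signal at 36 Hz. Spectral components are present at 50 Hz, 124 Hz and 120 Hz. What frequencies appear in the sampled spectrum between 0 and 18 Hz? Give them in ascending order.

12 Hz, 14 Hz, 16 Hz

fs/2 = 18 Hz.
50 Hz mod fs = 14 Hz.
14 Hz ≤ fs/2 = 18 Hz, appears at 14 Hz.
124 Hz mod fs = 16 Hz.
16 Hz ≤ fs/2 = 18 Hz, appears at 16 Hz.
120 Hz mod fs = 12 Hz.
12 Hz ≤ fs/2 = 18 Hz, appears at 12 Hz.
Distinct values: {12 Hz, 14 Hz, 16 Hz}.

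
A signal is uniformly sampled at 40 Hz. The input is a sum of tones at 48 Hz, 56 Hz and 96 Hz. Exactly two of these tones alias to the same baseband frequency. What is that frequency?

16 Hz

fs/2 = 20 Hz.
48 Hz mod fs = 8 Hz.
8 Hz ≤ fs/2 = 20 Hz, appears at 8 Hz.
56 Hz mod fs = 16 Hz.
16 Hz ≤ fs/2 = 20 Hz, appears at 16 Hz.
96 Hz mod fs = 16 Hz.
16 Hz ≤ fs/2 = 20 Hz, appears at 16 Hz.
56 Hz and 96 Hz both map to 16 Hz.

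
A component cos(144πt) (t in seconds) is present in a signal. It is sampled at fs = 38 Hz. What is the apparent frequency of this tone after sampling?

4 Hz

ω = 144π rad/s → f = ω/(2π) = 72 Hz.
72 Hz mod fs = 34 Hz.
34 Hz > fs/2 = 19 Hz, folds to fs − 34 Hz = 4 Hz.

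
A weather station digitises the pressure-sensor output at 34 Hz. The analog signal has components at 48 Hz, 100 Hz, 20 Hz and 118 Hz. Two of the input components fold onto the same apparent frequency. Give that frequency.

14 Hz

fs/2 = 17 Hz.
48 Hz mod fs = 14 Hz.
14 Hz ≤ fs/2 = 17 Hz, appears at 14 Hz.
100 Hz mod fs = 32 Hz.
32 Hz > fs/2 = 17 Hz, folds to fs − 32 Hz = 2 Hz.
20 Hz > fs/2 = 17 Hz, folds to fs − 20 Hz = 14 Hz.
118 Hz mod fs = 16 Hz.
16 Hz ≤ fs/2 = 17 Hz, appears at 16 Hz.
20 Hz and 48 Hz both map to 14 Hz.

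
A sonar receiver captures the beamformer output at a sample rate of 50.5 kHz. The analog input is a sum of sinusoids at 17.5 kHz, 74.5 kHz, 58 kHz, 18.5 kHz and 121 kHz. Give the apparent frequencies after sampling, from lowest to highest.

fs/2 = 25.25 kHz.
17.5 kHz ≤ fs/2 = 25.25 kHz, passes unchanged.
74.5 kHz mod fs = 24 kHz.
24 kHz ≤ fs/2 = 25.25 kHz, appears at 24 kHz.
58 kHz mod fs = 7.5 kHz.
7.5 kHz ≤ fs/2 = 25.25 kHz, appears at 7.5 kHz.
18.5 kHz ≤ fs/2 = 25.25 kHz, passes unchanged.
121 kHz mod fs = 20 kHz.
20 kHz ≤ fs/2 = 25.25 kHz, appears at 20 kHz.
Distinct values: {7.5 kHz, 17.5 kHz, 18.5 kHz, 20 kHz, 24 kHz}.

7.5 kHz, 17.5 kHz, 18.5 kHz, 20 kHz, 24 kHz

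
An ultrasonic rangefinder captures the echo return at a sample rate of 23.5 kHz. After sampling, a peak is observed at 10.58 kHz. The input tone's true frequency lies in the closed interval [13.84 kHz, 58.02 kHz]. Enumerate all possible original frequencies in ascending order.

Frequencies that alias to 10.58 kHz are k·fs ± 10.58 kHz for integer k ≥ 0.
k=0: 10.58 kHz.
k=1: 12.92 kHz, 34.08 kHz.
k=2: 36.42 kHz, 57.58 kHz.
k=3: 59.92 kHz, 81.08 kHz.
Within [13.84 kHz, 58.02 kHz]: 34.08 kHz, 36.42 kHz, 57.58 kHz.

34.08 kHz, 36.42 kHz, 57.58 kHz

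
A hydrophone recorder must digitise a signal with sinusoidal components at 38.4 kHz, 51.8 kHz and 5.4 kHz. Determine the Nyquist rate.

Highest-frequency component: 51.8 kHz.
Nyquist rate = 2 × 51.8 kHz = 103.6 kHz.

103.6 kHz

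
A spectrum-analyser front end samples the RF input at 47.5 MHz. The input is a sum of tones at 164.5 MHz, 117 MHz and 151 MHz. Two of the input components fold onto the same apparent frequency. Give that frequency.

22 MHz

fs/2 = 23.75 MHz.
164.5 MHz mod fs = 22 MHz.
22 MHz ≤ fs/2 = 23.75 MHz, appears at 22 MHz.
117 MHz mod fs = 22 MHz.
22 MHz ≤ fs/2 = 23.75 MHz, appears at 22 MHz.
151 MHz mod fs = 8.5 MHz.
8.5 MHz ≤ fs/2 = 23.75 MHz, appears at 8.5 MHz.
117 MHz and 164.5 MHz both map to 22 MHz.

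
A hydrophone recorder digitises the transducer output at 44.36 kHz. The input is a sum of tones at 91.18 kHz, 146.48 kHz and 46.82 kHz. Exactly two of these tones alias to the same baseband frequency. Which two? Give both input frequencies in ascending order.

46.82 kHz, 91.18 kHz

fs/2 = 22.18 kHz.
91.18 kHz mod fs = 2.46 kHz.
2.46 kHz ≤ fs/2 = 22.18 kHz, appears at 2.46 kHz.
146.48 kHz mod fs = 13.4 kHz.
13.4 kHz ≤ fs/2 = 22.18 kHz, appears at 13.4 kHz.
46.82 kHz mod fs = 2.46 kHz.
2.46 kHz ≤ fs/2 = 22.18 kHz, appears at 2.46 kHz.
46.82 kHz and 91.18 kHz both map to 2.46 kHz.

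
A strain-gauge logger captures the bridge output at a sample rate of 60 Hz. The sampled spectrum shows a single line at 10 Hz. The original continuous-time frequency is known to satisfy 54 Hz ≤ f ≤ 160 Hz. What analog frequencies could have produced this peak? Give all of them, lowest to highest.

Frequencies that alias to 10 Hz are k·fs ± 10 Hz for integer k ≥ 0.
k=0: 10 Hz.
k=1: 50 Hz, 70 Hz.
k=2: 110 Hz, 130 Hz.
k=3: 170 Hz, 190 Hz.
Within [54 Hz, 160 Hz]: 70 Hz, 110 Hz, 130 Hz.

70 Hz, 110 Hz, 130 Hz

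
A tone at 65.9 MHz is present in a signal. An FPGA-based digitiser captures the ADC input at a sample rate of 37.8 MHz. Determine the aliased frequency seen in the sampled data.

65.9 MHz mod fs = 28.1 MHz.
28.1 MHz > fs/2 = 18.9 MHz, folds to fs − 28.1 MHz = 9.7 MHz.

9.7 MHz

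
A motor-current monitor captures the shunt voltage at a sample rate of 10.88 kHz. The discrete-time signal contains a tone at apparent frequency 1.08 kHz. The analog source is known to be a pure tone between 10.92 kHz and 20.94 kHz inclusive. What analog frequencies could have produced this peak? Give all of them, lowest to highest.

Frequencies that alias to 1.08 kHz are k·fs ± 1.08 kHz for integer k ≥ 0.
k=0: 1.08 kHz.
k=1: 9.8 kHz, 11.96 kHz.
k=2: 20.68 kHz, 22.84 kHz.
k=3: 31.56 kHz, 33.72 kHz.
Within [10.92 kHz, 20.94 kHz]: 11.96 kHz, 20.68 kHz.

11.96 kHz, 20.68 kHz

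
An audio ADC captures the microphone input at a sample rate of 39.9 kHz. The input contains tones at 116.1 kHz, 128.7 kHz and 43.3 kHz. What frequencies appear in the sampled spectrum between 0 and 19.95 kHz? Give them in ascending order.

3.4 kHz, 3.6 kHz, 9 kHz

fs/2 = 19.95 kHz.
116.1 kHz mod fs = 36.3 kHz.
36.3 kHz > fs/2 = 19.95 kHz, folds to fs − 36.3 kHz = 3.6 kHz.
128.7 kHz mod fs = 9 kHz.
9 kHz ≤ fs/2 = 19.95 kHz, appears at 9 kHz.
43.3 kHz mod fs = 3.4 kHz.
3.4 kHz ≤ fs/2 = 19.95 kHz, appears at 3.4 kHz.
Distinct values: {3.4 kHz, 3.6 kHz, 9 kHz}.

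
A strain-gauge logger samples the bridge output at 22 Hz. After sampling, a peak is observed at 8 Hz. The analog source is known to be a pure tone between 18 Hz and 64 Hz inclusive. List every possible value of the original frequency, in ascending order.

Frequencies that alias to 8 Hz are k·fs ± 8 Hz for integer k ≥ 0.
k=0: 8 Hz.
k=1: 14 Hz, 30 Hz.
k=2: 36 Hz, 52 Hz.
k=3: 58 Hz, 74 Hz.
k=4: 80 Hz, 96 Hz.
Within [18 Hz, 64 Hz]: 30 Hz, 36 Hz, 52 Hz, 58 Hz.

30 Hz, 36 Hz, 52 Hz, 58 Hz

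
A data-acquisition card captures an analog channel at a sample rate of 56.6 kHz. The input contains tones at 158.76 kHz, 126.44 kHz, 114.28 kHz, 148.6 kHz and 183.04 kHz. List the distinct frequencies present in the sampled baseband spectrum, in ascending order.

fs/2 = 28.3 kHz.
158.76 kHz mod fs = 45.56 kHz.
45.56 kHz > fs/2 = 28.3 kHz, folds to fs − 45.56 kHz = 11.04 kHz.
126.44 kHz mod fs = 13.24 kHz.
13.24 kHz ≤ fs/2 = 28.3 kHz, appears at 13.24 kHz.
114.28 kHz mod fs = 1.08 kHz.
1.08 kHz ≤ fs/2 = 28.3 kHz, appears at 1.08 kHz.
148.6 kHz mod fs = 35.4 kHz.
35.4 kHz > fs/2 = 28.3 kHz, folds to fs − 35.4 kHz = 21.2 kHz.
183.04 kHz mod fs = 13.24 kHz.
13.24 kHz ≤ fs/2 = 28.3 kHz, appears at 13.24 kHz.
Distinct values: {1.08 kHz, 11.04 kHz, 13.24 kHz, 21.2 kHz}.

1.08 kHz, 11.04 kHz, 13.24 kHz, 21.2 kHz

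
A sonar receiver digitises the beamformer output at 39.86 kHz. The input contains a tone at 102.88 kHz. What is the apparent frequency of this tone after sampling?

102.88 kHz mod fs = 23.16 kHz.
23.16 kHz > fs/2 = 19.93 kHz, folds to fs − 23.16 kHz = 16.7 kHz.

16.7 kHz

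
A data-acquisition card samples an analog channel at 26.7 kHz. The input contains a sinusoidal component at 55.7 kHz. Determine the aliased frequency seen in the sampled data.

2.3 kHz

55.7 kHz mod fs = 2.3 kHz.
2.3 kHz ≤ fs/2 = 13.35 kHz, appears at 2.3 kHz.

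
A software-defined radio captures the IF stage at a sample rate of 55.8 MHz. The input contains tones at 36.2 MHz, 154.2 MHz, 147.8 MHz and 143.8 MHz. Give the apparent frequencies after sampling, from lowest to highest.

fs/2 = 27.9 MHz.
36.2 MHz > fs/2 = 27.9 MHz, folds to fs − 36.2 MHz = 19.6 MHz.
154.2 MHz mod fs = 42.6 MHz.
42.6 MHz > fs/2 = 27.9 MHz, folds to fs − 42.6 MHz = 13.2 MHz.
147.8 MHz mod fs = 36.2 MHz.
36.2 MHz > fs/2 = 27.9 MHz, folds to fs − 36.2 MHz = 19.6 MHz.
143.8 MHz mod fs = 32.2 MHz.
32.2 MHz > fs/2 = 27.9 MHz, folds to fs − 32.2 MHz = 23.6 MHz.
Distinct values: {13.2 MHz, 19.6 MHz, 23.6 MHz}.

13.2 MHz, 19.6 MHz, 23.6 MHz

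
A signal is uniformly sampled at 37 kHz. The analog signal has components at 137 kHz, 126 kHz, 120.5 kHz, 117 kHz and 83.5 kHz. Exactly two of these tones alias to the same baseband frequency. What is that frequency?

fs/2 = 18.5 kHz.
137 kHz mod fs = 26 kHz.
26 kHz > fs/2 = 18.5 kHz, folds to fs − 26 kHz = 11 kHz.
126 kHz mod fs = 15 kHz.
15 kHz ≤ fs/2 = 18.5 kHz, appears at 15 kHz.
120.5 kHz mod fs = 9.5 kHz.
9.5 kHz ≤ fs/2 = 18.5 kHz, appears at 9.5 kHz.
117 kHz mod fs = 6 kHz.
6 kHz ≤ fs/2 = 18.5 kHz, appears at 6 kHz.
83.5 kHz mod fs = 9.5 kHz.
9.5 kHz ≤ fs/2 = 18.5 kHz, appears at 9.5 kHz.
83.5 kHz and 120.5 kHz both map to 9.5 kHz.

9.5 kHz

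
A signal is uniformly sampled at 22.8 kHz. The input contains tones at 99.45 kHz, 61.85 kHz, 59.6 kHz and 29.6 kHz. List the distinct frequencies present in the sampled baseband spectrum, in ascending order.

fs/2 = 11.4 kHz.
99.45 kHz mod fs = 8.25 kHz.
8.25 kHz ≤ fs/2 = 11.4 kHz, appears at 8.25 kHz.
61.85 kHz mod fs = 16.25 kHz.
16.25 kHz > fs/2 = 11.4 kHz, folds to fs − 16.25 kHz = 6.55 kHz.
59.6 kHz mod fs = 14 kHz.
14 kHz > fs/2 = 11.4 kHz, folds to fs − 14 kHz = 8.8 kHz.
29.6 kHz mod fs = 6.8 kHz.
6.8 kHz ≤ fs/2 = 11.4 kHz, appears at 6.8 kHz.
Distinct values: {6.55 kHz, 6.8 kHz, 8.25 kHz, 8.8 kHz}.

6.55 kHz, 6.8 kHz, 8.25 kHz, 8.8 kHz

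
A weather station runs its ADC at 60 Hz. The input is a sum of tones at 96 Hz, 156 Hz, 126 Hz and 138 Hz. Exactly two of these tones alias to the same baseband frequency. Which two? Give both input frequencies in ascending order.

96 Hz, 156 Hz

fs/2 = 30 Hz.
96 Hz mod fs = 36 Hz.
36 Hz > fs/2 = 30 Hz, folds to fs − 36 Hz = 24 Hz.
156 Hz mod fs = 36 Hz.
36 Hz > fs/2 = 30 Hz, folds to fs − 36 Hz = 24 Hz.
126 Hz mod fs = 6 Hz.
6 Hz ≤ fs/2 = 30 Hz, appears at 6 Hz.
138 Hz mod fs = 18 Hz.
18 Hz ≤ fs/2 = 30 Hz, appears at 18 Hz.
96 Hz and 156 Hz both map to 24 Hz.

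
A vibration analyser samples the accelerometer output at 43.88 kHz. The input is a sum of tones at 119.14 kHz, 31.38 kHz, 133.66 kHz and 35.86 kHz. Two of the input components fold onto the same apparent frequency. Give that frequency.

fs/2 = 21.94 kHz.
119.14 kHz mod fs = 31.38 kHz.
31.38 kHz > fs/2 = 21.94 kHz, folds to fs − 31.38 kHz = 12.5 kHz.
31.38 kHz > fs/2 = 21.94 kHz, folds to fs − 31.38 kHz = 12.5 kHz.
133.66 kHz mod fs = 2.02 kHz.
2.02 kHz ≤ fs/2 = 21.94 kHz, appears at 2.02 kHz.
35.86 kHz > fs/2 = 21.94 kHz, folds to fs − 35.86 kHz = 8.02 kHz.
31.38 kHz and 119.14 kHz both map to 12.5 kHz.

12.5 kHz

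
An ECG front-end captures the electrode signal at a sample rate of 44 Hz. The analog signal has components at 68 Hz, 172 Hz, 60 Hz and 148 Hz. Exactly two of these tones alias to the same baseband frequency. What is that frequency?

16 Hz

fs/2 = 22 Hz.
68 Hz mod fs = 24 Hz.
24 Hz > fs/2 = 22 Hz, folds to fs − 24 Hz = 20 Hz.
172 Hz mod fs = 40 Hz.
40 Hz > fs/2 = 22 Hz, folds to fs − 40 Hz = 4 Hz.
60 Hz mod fs = 16 Hz.
16 Hz ≤ fs/2 = 22 Hz, appears at 16 Hz.
148 Hz mod fs = 16 Hz.
16 Hz ≤ fs/2 = 22 Hz, appears at 16 Hz.
60 Hz and 148 Hz both map to 16 Hz.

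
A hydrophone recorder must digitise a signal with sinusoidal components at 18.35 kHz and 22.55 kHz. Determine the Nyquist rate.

45.1 kHz

Highest-frequency component: 22.55 kHz.
Nyquist rate = 2 × 22.55 kHz = 45.1 kHz.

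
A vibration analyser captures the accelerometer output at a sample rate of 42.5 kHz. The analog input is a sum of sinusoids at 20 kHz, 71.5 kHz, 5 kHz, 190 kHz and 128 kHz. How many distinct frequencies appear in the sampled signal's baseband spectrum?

fs/2 = 21.25 kHz.
20 kHz ≤ fs/2 = 21.25 kHz, passes unchanged.
71.5 kHz mod fs = 29 kHz.
29 kHz > fs/2 = 21.25 kHz, folds to fs − 29 kHz = 13.5 kHz.
5 kHz ≤ fs/2 = 21.25 kHz, passes unchanged.
190 kHz mod fs = 20 kHz.
20 kHz ≤ fs/2 = 21.25 kHz, appears at 20 kHz.
128 kHz mod fs = 0.5 kHz.
0.5 kHz ≤ fs/2 = 21.25 kHz, appears at 0.5 kHz.
Distinct values: {0.5 kHz, 5 kHz, 13.5 kHz, 20 kHz} → 4.

4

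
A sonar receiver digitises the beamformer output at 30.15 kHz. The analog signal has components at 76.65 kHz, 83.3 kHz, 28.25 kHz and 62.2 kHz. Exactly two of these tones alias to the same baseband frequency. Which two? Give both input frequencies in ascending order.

28.25 kHz, 62.2 kHz

fs/2 = 15.075 kHz.
76.65 kHz mod fs = 16.35 kHz.
16.35 kHz > fs/2 = 15.075 kHz, folds to fs − 16.35 kHz = 13.8 kHz.
83.3 kHz mod fs = 23 kHz.
23 kHz > fs/2 = 15.075 kHz, folds to fs − 23 kHz = 7.15 kHz.
28.25 kHz > fs/2 = 15.075 kHz, folds to fs − 28.25 kHz = 1.9 kHz.
62.2 kHz mod fs = 1.9 kHz.
1.9 kHz ≤ fs/2 = 15.075 kHz, appears at 1.9 kHz.
28.25 kHz and 62.2 kHz both map to 1.9 kHz.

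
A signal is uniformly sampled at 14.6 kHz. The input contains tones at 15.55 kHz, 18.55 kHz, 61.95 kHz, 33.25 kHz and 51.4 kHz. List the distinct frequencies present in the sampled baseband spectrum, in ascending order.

0.95 kHz, 3.55 kHz, 3.95 kHz, 4.05 kHz, 7 kHz

fs/2 = 7.3 kHz.
15.55 kHz mod fs = 0.95 kHz.
0.95 kHz ≤ fs/2 = 7.3 kHz, appears at 0.95 kHz.
18.55 kHz mod fs = 3.95 kHz.
3.95 kHz ≤ fs/2 = 7.3 kHz, appears at 3.95 kHz.
61.95 kHz mod fs = 3.55 kHz.
3.55 kHz ≤ fs/2 = 7.3 kHz, appears at 3.55 kHz.
33.25 kHz mod fs = 4.05 kHz.
4.05 kHz ≤ fs/2 = 7.3 kHz, appears at 4.05 kHz.
51.4 kHz mod fs = 7.6 kHz.
7.6 kHz > fs/2 = 7.3 kHz, folds to fs − 7.6 kHz = 7 kHz.
Distinct values: {0.95 kHz, 3.55 kHz, 3.95 kHz, 4.05 kHz, 7 kHz}.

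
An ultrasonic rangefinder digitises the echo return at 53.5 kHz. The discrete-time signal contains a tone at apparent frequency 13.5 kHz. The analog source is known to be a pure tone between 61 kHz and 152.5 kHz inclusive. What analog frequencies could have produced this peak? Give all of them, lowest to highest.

67 kHz, 93.5 kHz, 120.5 kHz, 147 kHz

Frequencies that alias to 13.5 kHz are k·fs ± 13.5 kHz for integer k ≥ 0.
k=0: 13.5 kHz.
k=1: 40 kHz, 67 kHz.
k=2: 93.5 kHz, 120.5 kHz.
k=3: 147 kHz, 174 kHz.
k=4: 200.5 kHz, 227.5 kHz.
Within [61 kHz, 152.5 kHz]: 67 kHz, 93.5 kHz, 120.5 kHz, 147 kHz.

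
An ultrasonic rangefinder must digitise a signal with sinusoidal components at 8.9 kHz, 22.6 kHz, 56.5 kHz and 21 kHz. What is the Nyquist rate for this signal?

Highest-frequency component: 56.5 kHz.
Nyquist rate = 2 × 56.5 kHz = 113 kHz.

113 kHz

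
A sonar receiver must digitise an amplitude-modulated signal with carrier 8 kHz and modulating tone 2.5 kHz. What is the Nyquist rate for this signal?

21 kHz

AM sidebands sit at fc ± fm = 5.5 kHz and 10.5 kHz.
Highest-frequency component: 10.5 kHz.
Nyquist rate = 2 × 10.5 kHz = 21 kHz.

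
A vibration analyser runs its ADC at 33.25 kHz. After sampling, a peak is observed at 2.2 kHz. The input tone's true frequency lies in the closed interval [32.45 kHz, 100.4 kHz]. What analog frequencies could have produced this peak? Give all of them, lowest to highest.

35.45 kHz, 64.3 kHz, 68.7 kHz, 97.55 kHz

Frequencies that alias to 2.2 kHz are k·fs ± 2.2 kHz for integer k ≥ 0.
k=0: 2.2 kHz.
k=1: 31.05 kHz, 35.45 kHz.
k=2: 64.3 kHz, 68.7 kHz.
k=3: 97.55 kHz, 101.95 kHz.
k=4: 130.8 kHz, 135.2 kHz.
Within [32.45 kHz, 100.4 kHz]: 35.45 kHz, 64.3 kHz, 68.7 kHz, 97.55 kHz.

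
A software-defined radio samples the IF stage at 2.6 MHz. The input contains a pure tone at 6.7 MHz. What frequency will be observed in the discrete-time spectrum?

6.7 MHz mod fs = 1.5 MHz.
1.5 MHz > fs/2 = 1.3 MHz, folds to fs − 1.5 MHz = 1.1 MHz.

1.1 MHz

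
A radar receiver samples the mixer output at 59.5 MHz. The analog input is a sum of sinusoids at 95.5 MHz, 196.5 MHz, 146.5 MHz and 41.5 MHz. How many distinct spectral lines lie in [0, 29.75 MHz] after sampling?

fs/2 = 29.75 MHz.
95.5 MHz mod fs = 36 MHz.
36 MHz > fs/2 = 29.75 MHz, folds to fs − 36 MHz = 23.5 MHz.
196.5 MHz mod fs = 18 MHz.
18 MHz ≤ fs/2 = 29.75 MHz, appears at 18 MHz.
146.5 MHz mod fs = 27.5 MHz.
27.5 MHz ≤ fs/2 = 29.75 MHz, appears at 27.5 MHz.
41.5 MHz > fs/2 = 29.75 MHz, folds to fs − 41.5 MHz = 18 MHz.
Distinct values: {18 MHz, 23.5 MHz, 27.5 MHz} → 3.

3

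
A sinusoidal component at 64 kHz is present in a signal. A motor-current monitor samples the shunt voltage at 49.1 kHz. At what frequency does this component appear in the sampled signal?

64 kHz mod fs = 14.9 kHz.
14.9 kHz ≤ fs/2 = 24.55 kHz, appears at 14.9 kHz.

14.9 kHz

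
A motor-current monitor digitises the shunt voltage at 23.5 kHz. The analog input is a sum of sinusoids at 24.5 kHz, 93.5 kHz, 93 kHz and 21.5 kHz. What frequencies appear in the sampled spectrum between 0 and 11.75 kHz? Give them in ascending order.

0.5 kHz, 1 kHz, 2 kHz

fs/2 = 11.75 kHz.
24.5 kHz mod fs = 1 kHz.
1 kHz ≤ fs/2 = 11.75 kHz, appears at 1 kHz.
93.5 kHz mod fs = 23 kHz.
23 kHz > fs/2 = 11.75 kHz, folds to fs − 23 kHz = 0.5 kHz.
93 kHz mod fs = 22.5 kHz.
22.5 kHz > fs/2 = 11.75 kHz, folds to fs − 22.5 kHz = 1 kHz.
21.5 kHz > fs/2 = 11.75 kHz, folds to fs − 21.5 kHz = 2 kHz.
Distinct values: {0.5 kHz, 1 kHz, 2 kHz}.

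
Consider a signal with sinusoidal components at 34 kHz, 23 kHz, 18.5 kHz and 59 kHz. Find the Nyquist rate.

Highest-frequency component: 59 kHz.
Nyquist rate = 2 × 59 kHz = 118 kHz.

118 kHz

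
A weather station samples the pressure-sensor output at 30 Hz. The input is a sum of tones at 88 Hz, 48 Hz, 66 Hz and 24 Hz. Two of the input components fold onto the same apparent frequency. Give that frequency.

6 Hz

fs/2 = 15 Hz.
88 Hz mod fs = 28 Hz.
28 Hz > fs/2 = 15 Hz, folds to fs − 28 Hz = 2 Hz.
48 Hz mod fs = 18 Hz.
18 Hz > fs/2 = 15 Hz, folds to fs − 18 Hz = 12 Hz.
66 Hz mod fs = 6 Hz.
6 Hz ≤ fs/2 = 15 Hz, appears at 6 Hz.
24 Hz > fs/2 = 15 Hz, folds to fs − 24 Hz = 6 Hz.
24 Hz and 66 Hz both map to 6 Hz.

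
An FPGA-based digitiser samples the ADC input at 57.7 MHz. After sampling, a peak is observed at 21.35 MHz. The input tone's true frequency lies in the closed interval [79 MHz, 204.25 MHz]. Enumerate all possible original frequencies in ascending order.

Frequencies that alias to 21.35 MHz are k·fs ± 21.35 MHz for integer k ≥ 0.
k=0: 21.35 MHz.
k=1: 36.35 MHz, 79.05 MHz.
k=2: 94.05 MHz, 136.75 MHz.
k=3: 151.75 MHz, 194.45 MHz.
k=4: 209.45 MHz, 252.15 MHz.
Within [79 MHz, 204.25 MHz]: 79.05 MHz, 94.05 MHz, 136.75 MHz, 151.75 MHz, 194.45 MHz.

79.05 MHz, 94.05 MHz, 136.75 MHz, 151.75 MHz, 194.45 MHz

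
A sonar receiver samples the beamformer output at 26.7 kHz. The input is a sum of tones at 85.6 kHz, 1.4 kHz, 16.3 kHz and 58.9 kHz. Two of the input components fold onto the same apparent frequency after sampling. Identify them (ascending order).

fs/2 = 13.35 kHz.
85.6 kHz mod fs = 5.5 kHz.
5.5 kHz ≤ fs/2 = 13.35 kHz, appears at 5.5 kHz.
1.4 kHz ≤ fs/2 = 13.35 kHz, passes unchanged.
16.3 kHz > fs/2 = 13.35 kHz, folds to fs − 16.3 kHz = 10.4 kHz.
58.9 kHz mod fs = 5.5 kHz.
5.5 kHz ≤ fs/2 = 13.35 kHz, appears at 5.5 kHz.
58.9 kHz and 85.6 kHz both map to 5.5 kHz.

58.9 kHz, 85.6 kHz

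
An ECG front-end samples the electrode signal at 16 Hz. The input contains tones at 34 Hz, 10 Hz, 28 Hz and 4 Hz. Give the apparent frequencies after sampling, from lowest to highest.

2 Hz, 4 Hz, 6 Hz

fs/2 = 8 Hz.
34 Hz mod fs = 2 Hz.
2 Hz ≤ fs/2 = 8 Hz, appears at 2 Hz.
10 Hz > fs/2 = 8 Hz, folds to fs − 10 Hz = 6 Hz.
28 Hz mod fs = 12 Hz.
12 Hz > fs/2 = 8 Hz, folds to fs − 12 Hz = 4 Hz.
4 Hz ≤ fs/2 = 8 Hz, passes unchanged.
Distinct values: {2 Hz, 4 Hz, 6 Hz}.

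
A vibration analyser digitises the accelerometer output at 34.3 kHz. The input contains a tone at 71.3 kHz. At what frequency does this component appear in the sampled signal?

2.7 kHz

71.3 kHz mod fs = 2.7 kHz.
2.7 kHz ≤ fs/2 = 17.15 kHz, appears at 2.7 kHz.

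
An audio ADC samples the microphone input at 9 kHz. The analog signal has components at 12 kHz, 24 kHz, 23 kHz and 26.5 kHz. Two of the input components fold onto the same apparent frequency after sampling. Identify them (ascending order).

fs/2 = 4.5 kHz.
12 kHz mod fs = 3 kHz.
3 kHz ≤ fs/2 = 4.5 kHz, appears at 3 kHz.
24 kHz mod fs = 6 kHz.
6 kHz > fs/2 = 4.5 kHz, folds to fs − 6 kHz = 3 kHz.
23 kHz mod fs = 5 kHz.
5 kHz > fs/2 = 4.5 kHz, folds to fs − 5 kHz = 4 kHz.
26.5 kHz mod fs = 8.5 kHz.
8.5 kHz > fs/2 = 4.5 kHz, folds to fs − 8.5 kHz = 0.5 kHz.
12 kHz and 24 kHz both map to 3 kHz.

12 kHz, 24 kHz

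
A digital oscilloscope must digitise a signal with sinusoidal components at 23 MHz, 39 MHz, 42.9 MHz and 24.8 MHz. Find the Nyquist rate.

Highest-frequency component: 42.9 MHz.
Nyquist rate = 2 × 42.9 MHz = 85.8 MHz.

85.8 MHz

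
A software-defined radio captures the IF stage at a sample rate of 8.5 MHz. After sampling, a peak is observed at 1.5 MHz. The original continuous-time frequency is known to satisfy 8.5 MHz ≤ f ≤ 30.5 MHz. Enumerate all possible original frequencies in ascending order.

Frequencies that alias to 1.5 MHz are k·fs ± 1.5 MHz for integer k ≥ 0.
k=0: 1.5 MHz.
k=1: 7 MHz, 10 MHz.
k=2: 15.5 MHz, 18.5 MHz.
k=3: 24 MHz, 27 MHz.
k=4: 32.5 MHz, 35.5 MHz.
Within [8.5 MHz, 30.5 MHz]: 10 MHz, 15.5 MHz, 18.5 MHz, 24 MHz, 27 MHz.

10 MHz, 15.5 MHz, 18.5 MHz, 24 MHz, 27 MHz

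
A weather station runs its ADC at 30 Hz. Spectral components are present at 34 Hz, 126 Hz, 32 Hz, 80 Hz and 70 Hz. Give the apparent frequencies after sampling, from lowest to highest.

fs/2 = 15 Hz.
34 Hz mod fs = 4 Hz.
4 Hz ≤ fs/2 = 15 Hz, appears at 4 Hz.
126 Hz mod fs = 6 Hz.
6 Hz ≤ fs/2 = 15 Hz, appears at 6 Hz.
32 Hz mod fs = 2 Hz.
2 Hz ≤ fs/2 = 15 Hz, appears at 2 Hz.
80 Hz mod fs = 20 Hz.
20 Hz > fs/2 = 15 Hz, folds to fs − 20 Hz = 10 Hz.
70 Hz mod fs = 10 Hz.
10 Hz ≤ fs/2 = 15 Hz, appears at 10 Hz.
Distinct values: {2 Hz, 4 Hz, 6 Hz, 10 Hz}.

2 Hz, 4 Hz, 6 Hz, 10 Hz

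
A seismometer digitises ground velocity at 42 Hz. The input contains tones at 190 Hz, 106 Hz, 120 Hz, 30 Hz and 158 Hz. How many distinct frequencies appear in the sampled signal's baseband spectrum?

4

fs/2 = 21 Hz.
190 Hz mod fs = 22 Hz.
22 Hz > fs/2 = 21 Hz, folds to fs − 22 Hz = 20 Hz.
106 Hz mod fs = 22 Hz.
22 Hz > fs/2 = 21 Hz, folds to fs − 22 Hz = 20 Hz.
120 Hz mod fs = 36 Hz.
36 Hz > fs/2 = 21 Hz, folds to fs − 36 Hz = 6 Hz.
30 Hz > fs/2 = 21 Hz, folds to fs − 30 Hz = 12 Hz.
158 Hz mod fs = 32 Hz.
32 Hz > fs/2 = 21 Hz, folds to fs − 32 Hz = 10 Hz.
Distinct values: {6 Hz, 10 Hz, 12 Hz, 20 Hz} → 4.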